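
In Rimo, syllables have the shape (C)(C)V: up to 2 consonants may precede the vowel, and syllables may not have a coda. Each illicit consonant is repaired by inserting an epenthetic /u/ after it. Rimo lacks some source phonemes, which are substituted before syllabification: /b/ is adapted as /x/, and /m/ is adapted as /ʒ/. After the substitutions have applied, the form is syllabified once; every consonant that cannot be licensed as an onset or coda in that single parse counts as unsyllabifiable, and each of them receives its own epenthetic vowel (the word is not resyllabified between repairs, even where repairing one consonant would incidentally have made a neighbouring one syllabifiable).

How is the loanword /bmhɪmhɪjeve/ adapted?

xuʒhɪʒhɪjeve

Substitution: /b/ → /x/, /m/ → /ʒ/, giving /xʒhɪʒhɪjeve/.
Syllabifying with onset maximization leaves /x/ stranded (no codas are permitted; onsets may contain at most 2 consonants).
Inserting the epenthetic vowel yields /x/ → /xu/.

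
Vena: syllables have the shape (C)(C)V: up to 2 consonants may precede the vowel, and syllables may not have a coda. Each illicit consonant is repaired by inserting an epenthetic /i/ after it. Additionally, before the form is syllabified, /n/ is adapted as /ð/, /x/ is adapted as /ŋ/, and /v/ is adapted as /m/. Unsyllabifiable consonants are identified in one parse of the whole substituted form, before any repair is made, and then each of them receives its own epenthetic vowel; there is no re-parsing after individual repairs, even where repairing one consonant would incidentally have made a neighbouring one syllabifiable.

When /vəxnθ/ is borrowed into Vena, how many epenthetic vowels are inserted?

3

After substitution the input is /məŋðθ/.
The unsyllabifiable consonants are /ŋ/, /ð/, /θ/; each receives one epenthetic vowel.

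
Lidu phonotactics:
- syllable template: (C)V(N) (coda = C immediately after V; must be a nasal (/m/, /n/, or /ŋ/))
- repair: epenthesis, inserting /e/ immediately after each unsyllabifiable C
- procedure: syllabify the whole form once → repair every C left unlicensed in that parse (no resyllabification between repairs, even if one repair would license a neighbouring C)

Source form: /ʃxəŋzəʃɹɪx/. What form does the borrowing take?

Syllabifying with onset maximization leaves /ʃ/, /ʃ/, /x/ stranded (only a nasal (/m/, /n/, or /ŋ/) is licensed in coda position; onsets are limited to one consonant).
Epenthesis after each stranded consonant: /ʃ/ → /ʃe/, /ʃ/ → /ʃe/, /x/ → /xe/.

ʃexəŋzəʃeɹɪxe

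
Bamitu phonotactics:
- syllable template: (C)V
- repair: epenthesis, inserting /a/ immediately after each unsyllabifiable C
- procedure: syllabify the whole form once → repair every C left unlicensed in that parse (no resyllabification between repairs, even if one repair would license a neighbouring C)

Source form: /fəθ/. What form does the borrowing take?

fəθa

The consonants /θ/ cannot be parsed into a legal (C)V syllable (no codas are permitted; onsets are limited to one consonant).
Epenthesis after each stranded consonant: /θ/ → /θa/.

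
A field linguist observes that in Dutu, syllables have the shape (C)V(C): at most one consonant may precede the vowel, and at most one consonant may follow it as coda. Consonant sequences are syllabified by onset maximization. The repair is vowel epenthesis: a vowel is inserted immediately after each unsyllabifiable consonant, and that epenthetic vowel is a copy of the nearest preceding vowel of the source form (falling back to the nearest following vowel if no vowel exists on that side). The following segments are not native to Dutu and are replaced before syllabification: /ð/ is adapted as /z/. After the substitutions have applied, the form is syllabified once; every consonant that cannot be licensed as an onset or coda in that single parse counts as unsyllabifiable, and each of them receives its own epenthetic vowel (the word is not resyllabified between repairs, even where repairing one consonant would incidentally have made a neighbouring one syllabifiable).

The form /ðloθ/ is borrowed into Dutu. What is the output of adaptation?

Substitution: /ð/ → /z/, giving /zloθ/.
The consonants /z/ cannot be parsed into a legal (C)V(C) syllable (at most one coda consonant is licensed; onsets are limited to one consonant).
Inserting the epenthetic vowel yields /z/ → /zo/.

zoloθ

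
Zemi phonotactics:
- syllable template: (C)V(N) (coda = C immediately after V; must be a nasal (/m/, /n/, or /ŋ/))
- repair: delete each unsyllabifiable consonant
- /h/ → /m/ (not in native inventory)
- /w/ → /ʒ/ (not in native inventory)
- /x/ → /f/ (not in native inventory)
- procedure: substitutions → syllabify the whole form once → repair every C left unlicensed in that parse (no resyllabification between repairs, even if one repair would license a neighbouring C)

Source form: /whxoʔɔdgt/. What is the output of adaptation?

Substitution: /w/ → /ʒ/, /h/ → /m/, /x/ → /f/, giving /ʒmfoʔɔdgt/.
Syllabifying with onset maximization leaves /ʒ/, /m/, /d/, /g/, /t/ stranded (only a nasal (/m/, /n/, or /ŋ/) is licensed in coda position; onsets are limited to one consonant).
Deletion applies to /ʒ/, /m/, /d/, /g/, /t/.

foʔɔ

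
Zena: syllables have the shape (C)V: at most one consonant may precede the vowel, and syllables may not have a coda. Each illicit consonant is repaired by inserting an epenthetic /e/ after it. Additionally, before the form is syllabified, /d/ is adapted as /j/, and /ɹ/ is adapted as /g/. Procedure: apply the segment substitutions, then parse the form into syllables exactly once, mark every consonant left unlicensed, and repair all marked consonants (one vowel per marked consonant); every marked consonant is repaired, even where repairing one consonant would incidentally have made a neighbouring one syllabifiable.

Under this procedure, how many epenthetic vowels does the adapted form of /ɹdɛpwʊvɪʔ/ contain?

3

After substitution the input is /gjɛpwʊvɪʔ/.
The unsyllabifiable consonants are /g/, /p/, /ʔ/; each receives one epenthetic vowel.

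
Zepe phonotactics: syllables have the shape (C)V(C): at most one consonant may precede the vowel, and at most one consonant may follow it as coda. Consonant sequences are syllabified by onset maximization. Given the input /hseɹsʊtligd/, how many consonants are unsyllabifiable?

Syllabifying with onset maximization leaves /h/, /d/ stranded (at most one coda consonant is licensed; onsets are limited to one consonant).

2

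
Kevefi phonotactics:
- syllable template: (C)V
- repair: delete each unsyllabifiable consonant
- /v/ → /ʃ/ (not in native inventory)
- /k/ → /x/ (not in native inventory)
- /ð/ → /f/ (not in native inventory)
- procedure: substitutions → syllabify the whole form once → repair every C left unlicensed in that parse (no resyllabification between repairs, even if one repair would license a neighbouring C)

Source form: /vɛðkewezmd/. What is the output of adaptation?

ʃɛxewe

Substitution: /v/ → /ʃ/, /ð/ → /f/, /k/ → /x/, giving /ʃɛfxewezmd/.
Syllabifying with onset maximization leaves /f/, /z/, /m/, /d/ stranded (no codas are permitted; onsets are limited to one consonant).
Deleting the stranded consonants removes /f/, /z/, /m/, /d/.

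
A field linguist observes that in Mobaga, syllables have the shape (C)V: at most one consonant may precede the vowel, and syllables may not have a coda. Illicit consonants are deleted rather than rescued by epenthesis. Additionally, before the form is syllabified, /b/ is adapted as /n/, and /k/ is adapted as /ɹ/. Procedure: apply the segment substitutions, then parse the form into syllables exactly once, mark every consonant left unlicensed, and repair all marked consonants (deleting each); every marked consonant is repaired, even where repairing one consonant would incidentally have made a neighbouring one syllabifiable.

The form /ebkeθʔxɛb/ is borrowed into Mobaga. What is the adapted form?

eɹexɛ

Substitution: /b/ → /n/, /k/ → /ɹ/, giving /enɹeθʔxɛn/.
Under (C)V, the unsyllabifiable consonants are /n/, /θ/, /ʔ/, /n/ (no codas are permitted; onsets are limited to one consonant).
Deletion applies to /n/, /θ/, /ʔ/, /n/.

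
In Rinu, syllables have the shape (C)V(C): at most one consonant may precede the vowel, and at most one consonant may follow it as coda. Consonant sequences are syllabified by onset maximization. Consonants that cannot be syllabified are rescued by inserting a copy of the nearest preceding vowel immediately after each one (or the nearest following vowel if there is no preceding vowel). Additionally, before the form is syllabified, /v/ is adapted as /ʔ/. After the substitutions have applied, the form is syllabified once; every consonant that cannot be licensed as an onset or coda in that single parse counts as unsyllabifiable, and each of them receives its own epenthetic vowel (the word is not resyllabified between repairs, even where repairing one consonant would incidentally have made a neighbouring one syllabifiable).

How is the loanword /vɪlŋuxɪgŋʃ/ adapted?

Substitution: /v/ → /ʔ/, giving /ʔɪlŋuxɪgŋʃ/.
The consonants /ŋ/, /ʃ/ cannot be parsed into a legal (C)V(C) syllable (at most one coda consonant is licensed; onsets are limited to one consonant).
Epenthesis after each stranded consonant: /ŋ/ → /ŋɪ/, /ʃ/ → /ʃɪ/.

ʔɪlŋuxɪgŋɪʃɪ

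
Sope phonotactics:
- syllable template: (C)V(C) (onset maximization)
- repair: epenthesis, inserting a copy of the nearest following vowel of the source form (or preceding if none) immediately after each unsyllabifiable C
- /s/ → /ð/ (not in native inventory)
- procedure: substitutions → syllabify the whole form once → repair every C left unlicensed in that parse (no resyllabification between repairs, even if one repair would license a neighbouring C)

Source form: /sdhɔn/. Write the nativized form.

ðɔdɔhɔn

Substitution: /s/ → /ð/, giving /ðdhɔn/.
Syllabifying with onset maximization leaves /ð/, /d/ stranded (at most one coda consonant is licensed; onsets are limited to one consonant).
Epenthesis after each stranded consonant: /ð/ → /ðɔ/, /d/ → /dɔ/.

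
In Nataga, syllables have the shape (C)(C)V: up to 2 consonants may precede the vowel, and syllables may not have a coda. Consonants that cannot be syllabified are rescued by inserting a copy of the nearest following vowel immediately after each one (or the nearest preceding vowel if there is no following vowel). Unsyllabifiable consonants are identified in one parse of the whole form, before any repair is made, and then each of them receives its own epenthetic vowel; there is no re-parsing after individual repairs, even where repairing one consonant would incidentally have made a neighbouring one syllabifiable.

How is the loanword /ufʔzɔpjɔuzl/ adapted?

Syllabifying with onset maximization leaves /f/, /z/, /l/ stranded (no codas are permitted; onsets may contain at most 2 consonants).
Epenthesis after each stranded consonant: /f/ → /fɔ/, /z/ → /zu/, /l/ → /lu/.

ufɔʔzɔpjɔuzulu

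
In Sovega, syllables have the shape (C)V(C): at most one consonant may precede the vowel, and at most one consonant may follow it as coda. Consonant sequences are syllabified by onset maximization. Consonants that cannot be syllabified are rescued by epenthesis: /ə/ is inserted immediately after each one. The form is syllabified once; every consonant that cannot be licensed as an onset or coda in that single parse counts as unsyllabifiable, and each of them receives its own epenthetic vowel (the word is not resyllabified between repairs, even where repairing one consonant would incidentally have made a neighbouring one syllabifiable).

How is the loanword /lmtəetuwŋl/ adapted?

ləmətəetuwŋələ

Syllabifying with onset maximization leaves /l/, /m/, /ŋ/, /l/ stranded (at most one coda consonant is licensed; onsets are limited to one consonant).
Inserting the epenthetic vowel yields /l/ → /lə/, /m/ → /mə/, /ŋ/ → /ŋə/, /l/ → /lə/.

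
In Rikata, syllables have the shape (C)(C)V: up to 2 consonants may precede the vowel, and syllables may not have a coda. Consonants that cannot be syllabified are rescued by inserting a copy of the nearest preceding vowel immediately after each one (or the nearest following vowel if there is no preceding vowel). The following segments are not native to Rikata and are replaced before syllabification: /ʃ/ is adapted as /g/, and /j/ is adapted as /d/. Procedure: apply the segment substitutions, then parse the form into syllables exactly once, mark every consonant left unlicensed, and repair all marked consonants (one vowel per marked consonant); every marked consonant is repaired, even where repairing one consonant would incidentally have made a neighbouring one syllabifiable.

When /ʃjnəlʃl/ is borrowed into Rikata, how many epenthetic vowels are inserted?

4

After substitution the input is /gdnəlgl/.
The unsyllabifiable consonants are /g/, /l/, /g/, /l/; each receives one epenthetic vowel.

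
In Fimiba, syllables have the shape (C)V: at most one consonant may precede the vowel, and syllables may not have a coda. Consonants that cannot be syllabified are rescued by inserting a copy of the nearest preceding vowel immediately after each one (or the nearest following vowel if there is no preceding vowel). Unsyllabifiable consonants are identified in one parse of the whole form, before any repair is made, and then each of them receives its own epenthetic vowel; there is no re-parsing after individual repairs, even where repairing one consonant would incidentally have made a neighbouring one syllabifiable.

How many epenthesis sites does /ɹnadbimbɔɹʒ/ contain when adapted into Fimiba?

5

The unsyllabifiable consonants are /ɹ/, /d/, /m/, /ɹ/, /ʒ/; each receives one epenthetic vowel.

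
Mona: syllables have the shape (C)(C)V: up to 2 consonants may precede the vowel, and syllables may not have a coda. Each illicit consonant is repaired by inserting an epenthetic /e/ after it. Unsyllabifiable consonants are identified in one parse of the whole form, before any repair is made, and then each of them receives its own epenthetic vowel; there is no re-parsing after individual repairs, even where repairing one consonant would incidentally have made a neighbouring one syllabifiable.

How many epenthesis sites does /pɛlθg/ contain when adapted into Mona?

3

The unsyllabifiable consonants are /l/, /θ/, /g/; each receives one epenthetic vowel.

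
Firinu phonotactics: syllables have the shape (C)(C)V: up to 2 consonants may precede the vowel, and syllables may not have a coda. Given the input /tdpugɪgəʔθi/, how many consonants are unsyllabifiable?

Syllabifying with onset maximization leaves /t/ stranded (no codas are permitted; onsets may contain at most 2 consonants).

1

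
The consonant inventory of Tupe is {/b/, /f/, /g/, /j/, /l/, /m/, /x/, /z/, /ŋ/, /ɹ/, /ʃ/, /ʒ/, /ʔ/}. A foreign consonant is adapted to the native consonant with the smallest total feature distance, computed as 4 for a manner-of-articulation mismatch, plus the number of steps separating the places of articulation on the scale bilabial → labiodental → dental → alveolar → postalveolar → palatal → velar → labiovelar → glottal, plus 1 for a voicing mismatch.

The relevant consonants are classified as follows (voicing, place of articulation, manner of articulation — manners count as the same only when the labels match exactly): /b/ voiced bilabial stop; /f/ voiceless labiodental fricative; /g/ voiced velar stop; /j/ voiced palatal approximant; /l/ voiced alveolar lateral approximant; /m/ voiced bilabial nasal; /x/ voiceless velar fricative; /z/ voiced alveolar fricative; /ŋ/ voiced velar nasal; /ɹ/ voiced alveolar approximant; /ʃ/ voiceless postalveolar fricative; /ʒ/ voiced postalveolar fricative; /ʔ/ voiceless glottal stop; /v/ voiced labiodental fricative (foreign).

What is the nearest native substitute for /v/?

f

/f/ is closest: same manner (fricative), place distance 0 (labiodental→labiodental), voicing differs (+1); total 1. Next closest is /z/ at distance 2.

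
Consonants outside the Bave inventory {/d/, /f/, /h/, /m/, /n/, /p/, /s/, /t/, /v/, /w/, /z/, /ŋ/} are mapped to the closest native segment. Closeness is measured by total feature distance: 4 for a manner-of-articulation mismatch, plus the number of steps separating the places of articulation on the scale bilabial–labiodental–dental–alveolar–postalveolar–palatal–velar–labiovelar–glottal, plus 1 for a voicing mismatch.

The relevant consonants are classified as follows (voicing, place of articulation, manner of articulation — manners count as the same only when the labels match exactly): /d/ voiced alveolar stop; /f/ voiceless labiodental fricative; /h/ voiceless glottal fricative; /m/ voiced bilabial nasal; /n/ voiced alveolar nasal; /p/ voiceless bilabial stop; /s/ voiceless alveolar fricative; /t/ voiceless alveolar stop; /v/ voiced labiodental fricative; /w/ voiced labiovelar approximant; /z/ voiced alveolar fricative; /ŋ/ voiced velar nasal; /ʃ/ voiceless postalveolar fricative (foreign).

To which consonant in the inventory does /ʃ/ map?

/s/ is closest: same manner (fricative), place distance 1 (postalveolar→alveolar), same voicing; total 1. Next closest is /z/ at distance 2.

s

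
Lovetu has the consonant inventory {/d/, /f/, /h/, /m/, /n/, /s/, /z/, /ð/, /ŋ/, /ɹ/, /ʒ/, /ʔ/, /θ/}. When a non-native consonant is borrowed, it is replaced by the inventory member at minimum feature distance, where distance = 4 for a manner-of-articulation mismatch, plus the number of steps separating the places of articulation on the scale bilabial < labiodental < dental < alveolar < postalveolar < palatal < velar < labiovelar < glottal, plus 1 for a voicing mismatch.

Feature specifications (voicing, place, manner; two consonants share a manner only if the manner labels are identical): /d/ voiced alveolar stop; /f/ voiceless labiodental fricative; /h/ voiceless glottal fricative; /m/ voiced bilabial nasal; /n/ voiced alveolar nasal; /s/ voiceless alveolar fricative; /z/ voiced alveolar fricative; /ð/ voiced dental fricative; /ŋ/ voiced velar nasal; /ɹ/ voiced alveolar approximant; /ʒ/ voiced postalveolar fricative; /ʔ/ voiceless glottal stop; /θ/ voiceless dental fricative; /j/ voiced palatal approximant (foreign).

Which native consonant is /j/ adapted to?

ɹ

/ɹ/ is closest: same manner (approximant), place distance 2 (palatal→alveolar), same voicing; total 2. Next closest is /ŋ/ at distance 5.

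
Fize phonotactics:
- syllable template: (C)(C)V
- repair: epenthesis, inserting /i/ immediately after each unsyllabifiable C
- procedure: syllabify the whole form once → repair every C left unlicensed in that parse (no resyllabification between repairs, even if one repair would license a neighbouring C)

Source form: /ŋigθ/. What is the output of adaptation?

ŋigiθi

The consonants /g/, /θ/ cannot be parsed into a legal (C)(C)V syllable (no codas are permitted; onsets may contain at most 2 consonants).
Inserting the epenthetic vowel yields /g/ → /gi/, /θ/ → /θi/.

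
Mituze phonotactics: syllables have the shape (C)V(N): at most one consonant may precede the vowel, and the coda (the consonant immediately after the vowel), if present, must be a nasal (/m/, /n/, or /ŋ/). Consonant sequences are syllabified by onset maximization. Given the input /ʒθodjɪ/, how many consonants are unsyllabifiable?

Syllabifying with onset maximization leaves /ʒ/, /d/ stranded (only a nasal (/m/, /n/, or /ŋ/) is licensed in coda position; onsets are limited to one consonant).

2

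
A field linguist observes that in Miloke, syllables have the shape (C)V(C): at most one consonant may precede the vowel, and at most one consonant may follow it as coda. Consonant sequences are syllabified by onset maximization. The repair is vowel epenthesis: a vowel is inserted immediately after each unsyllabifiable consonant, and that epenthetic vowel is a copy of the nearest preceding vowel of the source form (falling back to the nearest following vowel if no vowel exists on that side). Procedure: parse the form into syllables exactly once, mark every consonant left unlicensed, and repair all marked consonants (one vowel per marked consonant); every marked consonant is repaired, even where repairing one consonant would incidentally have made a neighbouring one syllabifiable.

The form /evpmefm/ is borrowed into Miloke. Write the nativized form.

Syllabifying with onset maximization leaves /p/, /m/ stranded (at most one coda consonant is licensed; onsets are limited to one consonant).
Inserting the epenthetic vowel yields /p/ → /pe/, /m/ → /me/.

evpemefme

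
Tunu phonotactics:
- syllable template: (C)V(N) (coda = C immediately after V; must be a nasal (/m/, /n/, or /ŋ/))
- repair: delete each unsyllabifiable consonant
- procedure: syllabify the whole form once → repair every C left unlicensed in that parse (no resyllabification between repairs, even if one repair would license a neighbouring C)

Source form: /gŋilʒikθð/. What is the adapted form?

ŋiʒi

The consonants /g/, /l/, /k/, /θ/, /ð/ cannot be parsed into a legal (C)V(N) syllable (only a nasal (/m/, /n/, or /ŋ/) is licensed in coda position; onsets are limited to one consonant).
Deleting the stranded consonants removes /g/, /l/, /k/, /θ/, /ð/.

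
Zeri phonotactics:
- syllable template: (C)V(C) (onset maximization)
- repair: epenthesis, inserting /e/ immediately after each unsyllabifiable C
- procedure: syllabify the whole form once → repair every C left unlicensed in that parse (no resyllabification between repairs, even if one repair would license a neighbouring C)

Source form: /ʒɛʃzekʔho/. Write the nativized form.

Syllabifying with onset maximization leaves /ʔ/ stranded (at most one coda consonant is licensed; onsets are limited to one consonant).
Epenthesis after each stranded consonant: /ʔ/ → /ʔe/.

ʒɛʃzekʔeho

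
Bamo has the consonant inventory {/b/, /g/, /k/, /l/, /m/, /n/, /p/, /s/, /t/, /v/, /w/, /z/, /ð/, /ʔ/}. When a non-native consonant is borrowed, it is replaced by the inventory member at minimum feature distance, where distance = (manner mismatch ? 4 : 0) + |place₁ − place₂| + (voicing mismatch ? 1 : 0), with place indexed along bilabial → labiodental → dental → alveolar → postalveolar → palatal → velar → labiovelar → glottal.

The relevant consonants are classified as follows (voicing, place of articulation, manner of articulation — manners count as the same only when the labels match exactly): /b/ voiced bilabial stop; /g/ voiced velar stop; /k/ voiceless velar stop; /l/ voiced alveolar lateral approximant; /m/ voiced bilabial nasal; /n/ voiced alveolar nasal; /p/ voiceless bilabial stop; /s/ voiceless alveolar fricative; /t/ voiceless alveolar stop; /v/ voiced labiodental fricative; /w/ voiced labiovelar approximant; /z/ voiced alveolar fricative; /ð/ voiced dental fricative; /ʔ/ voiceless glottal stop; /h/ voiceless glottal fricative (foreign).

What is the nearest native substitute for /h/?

ʔ

/ʔ/ is closest: manner differs (fricative→stop, +4), place distance 0 (glottal→glottal), same voicing; total 4. Next closest is /s/ at distance 5.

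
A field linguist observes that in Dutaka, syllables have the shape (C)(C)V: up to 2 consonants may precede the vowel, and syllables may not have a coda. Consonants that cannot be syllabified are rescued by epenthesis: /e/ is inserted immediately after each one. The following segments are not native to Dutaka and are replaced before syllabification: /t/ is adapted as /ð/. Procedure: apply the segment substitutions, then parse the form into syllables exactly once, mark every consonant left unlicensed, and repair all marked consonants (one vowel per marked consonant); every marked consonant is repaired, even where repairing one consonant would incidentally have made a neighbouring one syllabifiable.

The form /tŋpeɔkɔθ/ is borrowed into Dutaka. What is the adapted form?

ðeŋpeɔkɔθe

Substitution: /t/ → /ð/, giving /ðŋpeɔkɔθ/.
The consonants /ð/, /θ/ cannot be parsed into a legal (C)(C)V syllable (no codas are permitted; onsets may contain at most 2 consonants).
Epenthesis after each stranded consonant: /ð/ → /ðe/, /θ/ → /θe/.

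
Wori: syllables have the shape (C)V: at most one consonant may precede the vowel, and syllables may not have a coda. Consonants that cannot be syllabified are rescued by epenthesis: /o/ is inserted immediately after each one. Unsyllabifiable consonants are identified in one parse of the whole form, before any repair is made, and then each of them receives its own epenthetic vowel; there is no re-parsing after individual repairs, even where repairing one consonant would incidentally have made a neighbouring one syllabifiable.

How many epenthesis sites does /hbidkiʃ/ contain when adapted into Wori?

The unsyllabifiable consonants are /h/, /d/, /ʃ/; each receives one epenthetic vowel.

3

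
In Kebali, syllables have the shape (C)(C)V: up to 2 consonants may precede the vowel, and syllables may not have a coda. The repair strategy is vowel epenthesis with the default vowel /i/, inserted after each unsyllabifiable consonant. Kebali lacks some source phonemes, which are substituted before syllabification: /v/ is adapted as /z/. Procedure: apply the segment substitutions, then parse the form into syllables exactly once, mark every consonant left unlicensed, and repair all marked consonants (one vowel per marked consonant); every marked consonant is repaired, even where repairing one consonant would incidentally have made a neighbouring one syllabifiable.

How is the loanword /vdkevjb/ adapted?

Substitution: /v/ → /z/, giving /zdkezjb/.
Under (C)(C)V, the unsyllabifiable consonants are /z/, /z/, /j/, /b/ (no codas are permitted; onsets may contain at most 2 consonants).
Inserting the epenthetic vowel yields /z/ → /zi/, /z/ → /zi/, /j/ → /ji/, /b/ → /bi/.

zidkezijibi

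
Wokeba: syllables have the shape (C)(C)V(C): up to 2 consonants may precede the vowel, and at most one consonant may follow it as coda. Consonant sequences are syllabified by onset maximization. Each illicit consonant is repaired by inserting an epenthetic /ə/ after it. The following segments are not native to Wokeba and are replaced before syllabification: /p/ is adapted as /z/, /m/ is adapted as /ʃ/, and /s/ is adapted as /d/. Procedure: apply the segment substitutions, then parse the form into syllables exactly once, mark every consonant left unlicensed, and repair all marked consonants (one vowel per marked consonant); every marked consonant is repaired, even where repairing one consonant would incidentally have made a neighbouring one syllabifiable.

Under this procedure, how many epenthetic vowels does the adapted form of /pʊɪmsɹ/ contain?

2

After substitution the input is /zʊɪʃdɹ/.
The unsyllabifiable consonants are /d/, /ɹ/; each receives one epenthetic vowel.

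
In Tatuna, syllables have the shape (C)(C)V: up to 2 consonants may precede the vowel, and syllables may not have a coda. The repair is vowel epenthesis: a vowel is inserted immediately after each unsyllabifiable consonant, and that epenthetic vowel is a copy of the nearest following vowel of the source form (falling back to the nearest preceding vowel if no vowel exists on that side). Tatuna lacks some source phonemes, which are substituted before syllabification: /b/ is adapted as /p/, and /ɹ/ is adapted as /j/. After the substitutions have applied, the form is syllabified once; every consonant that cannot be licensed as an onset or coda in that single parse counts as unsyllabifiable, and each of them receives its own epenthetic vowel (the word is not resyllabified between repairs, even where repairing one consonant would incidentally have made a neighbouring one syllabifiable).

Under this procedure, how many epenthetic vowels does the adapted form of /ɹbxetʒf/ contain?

After substitution the input is /jpxetʒf/.
The unsyllabifiable consonants are /j/, /t/, /ʒ/, /f/; each receives one epenthetic vowel.

4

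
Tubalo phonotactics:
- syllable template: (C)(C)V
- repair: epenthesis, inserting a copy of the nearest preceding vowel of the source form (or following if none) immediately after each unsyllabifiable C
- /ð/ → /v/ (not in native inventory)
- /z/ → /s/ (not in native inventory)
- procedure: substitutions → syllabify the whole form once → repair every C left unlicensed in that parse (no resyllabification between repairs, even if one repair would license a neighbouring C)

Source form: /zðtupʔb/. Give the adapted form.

suvtupuʔubu

Substitution: /z/ → /s/, /ð/ → /v/, giving /svtupʔb/.
Under (C)(C)V, the unsyllabifiable consonants are /s/, /p/, /ʔ/, /b/ (no codas are permitted; onsets may contain at most 2 consonants).
Each unlicensed consonant becomes the onset of a new syllable: /s/ → /su/, /p/ → /pu/, /ʔ/ → /ʔu/, /b/ → /bu/.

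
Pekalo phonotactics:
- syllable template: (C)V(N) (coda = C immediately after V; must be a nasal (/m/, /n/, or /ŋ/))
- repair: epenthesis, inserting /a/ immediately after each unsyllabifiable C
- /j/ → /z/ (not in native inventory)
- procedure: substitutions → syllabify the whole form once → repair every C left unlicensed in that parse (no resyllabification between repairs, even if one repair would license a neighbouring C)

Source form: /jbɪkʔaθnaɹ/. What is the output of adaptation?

zabɪkaʔaθanaɹa

Substitution: /j/ → /z/, giving /zbɪkʔaθnaɹ/.
Syllabifying with onset maximization leaves /z/, /k/, /θ/, /ɹ/ stranded (only a nasal (/m/, /n/, or /ŋ/) is licensed in coda position; onsets are limited to one consonant).
Epenthesis after each stranded consonant: /z/ → /za/, /k/ → /ka/, /θ/ → /θa/, /ɹ/ → /ɹa/.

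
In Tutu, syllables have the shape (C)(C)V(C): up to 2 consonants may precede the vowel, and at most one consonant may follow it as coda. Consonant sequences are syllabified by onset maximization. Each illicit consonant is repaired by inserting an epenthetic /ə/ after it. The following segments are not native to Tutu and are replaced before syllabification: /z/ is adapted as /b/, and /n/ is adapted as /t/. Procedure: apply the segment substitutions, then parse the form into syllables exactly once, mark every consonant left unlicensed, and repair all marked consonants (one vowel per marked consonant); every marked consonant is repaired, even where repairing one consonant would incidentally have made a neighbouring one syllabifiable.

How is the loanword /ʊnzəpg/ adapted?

Substitution: /n/ → /t/, /z/ → /b/, giving /ʊtbəpg/.
Syllabifying with onset maximization leaves /g/ stranded (at most one coda consonant is licensed; onsets may contain at most 2 consonants).
Each unlicensed consonant becomes the onset of a new syllable: /g/ → /gə/.

ʊtbəpgə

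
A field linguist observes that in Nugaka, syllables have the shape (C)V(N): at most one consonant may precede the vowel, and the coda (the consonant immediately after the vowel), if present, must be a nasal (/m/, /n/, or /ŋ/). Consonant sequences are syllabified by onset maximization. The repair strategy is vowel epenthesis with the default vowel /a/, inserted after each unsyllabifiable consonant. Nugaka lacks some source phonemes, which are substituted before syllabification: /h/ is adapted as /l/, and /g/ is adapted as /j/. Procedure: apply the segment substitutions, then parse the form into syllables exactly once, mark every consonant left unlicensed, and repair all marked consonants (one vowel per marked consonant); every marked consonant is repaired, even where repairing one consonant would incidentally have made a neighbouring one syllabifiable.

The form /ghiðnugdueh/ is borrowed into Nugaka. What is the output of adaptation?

Substitution: /g/ → /j/, /h/ → /l/, giving /jliðnujduel/.
Under (C)V(N), the unsyllabifiable consonants are /j/, /ð/, /j/, /l/ (only a nasal (/m/, /n/, or /ŋ/) is licensed in coda position; onsets are limited to one consonant).
Epenthesis after each stranded consonant: /j/ → /ja/, /ð/ → /ða/, /j/ → /ja/, /l/ → /la/.

jaliðanujaduela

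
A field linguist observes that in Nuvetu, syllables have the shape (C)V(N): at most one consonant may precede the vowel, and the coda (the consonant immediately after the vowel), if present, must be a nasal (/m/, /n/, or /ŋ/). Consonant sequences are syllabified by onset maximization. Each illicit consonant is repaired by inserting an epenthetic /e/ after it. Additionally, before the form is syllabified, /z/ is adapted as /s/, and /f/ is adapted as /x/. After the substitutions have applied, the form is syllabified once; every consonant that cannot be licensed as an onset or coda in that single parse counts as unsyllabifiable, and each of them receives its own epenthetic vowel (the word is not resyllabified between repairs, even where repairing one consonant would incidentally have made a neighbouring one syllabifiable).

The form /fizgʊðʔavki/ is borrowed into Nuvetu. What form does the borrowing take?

xisegʊðeʔaveki

Substitution: /f/ → /x/, /z/ → /s/, giving /xisgʊðʔavki/.
The consonants /s/, /ð/, /v/ cannot be parsed into a legal (C)V(N) syllable (only a nasal (/m/, /n/, or /ŋ/) is licensed in coda position; onsets are limited to one consonant).
Each unlicensed consonant becomes the onset of a new syllable: /s/ → /se/, /ð/ → /ðe/, /v/ → /ve/.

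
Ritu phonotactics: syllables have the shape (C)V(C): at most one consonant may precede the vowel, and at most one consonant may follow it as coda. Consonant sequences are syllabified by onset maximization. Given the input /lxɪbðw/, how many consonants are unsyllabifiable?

Under (C)V(C), the unsyllabifiable consonants are /l/, /ð/, /w/ (at most one coda consonant is licensed; onsets are limited to one consonant).

3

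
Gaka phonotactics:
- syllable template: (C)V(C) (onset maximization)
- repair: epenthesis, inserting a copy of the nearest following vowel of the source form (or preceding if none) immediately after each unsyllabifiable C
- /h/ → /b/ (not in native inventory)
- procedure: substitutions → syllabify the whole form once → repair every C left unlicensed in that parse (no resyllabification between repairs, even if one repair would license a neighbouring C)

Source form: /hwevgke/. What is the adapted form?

bewevgeke

Substitution: /h/ → /b/, giving /bwevgke/.
The consonants /b/, /g/ cannot be parsed into a legal (C)V(C) syllable (at most one coda consonant is licensed; onsets are limited to one consonant).
Epenthesis after each stranded consonant: /b/ → /be/, /g/ → /ge/.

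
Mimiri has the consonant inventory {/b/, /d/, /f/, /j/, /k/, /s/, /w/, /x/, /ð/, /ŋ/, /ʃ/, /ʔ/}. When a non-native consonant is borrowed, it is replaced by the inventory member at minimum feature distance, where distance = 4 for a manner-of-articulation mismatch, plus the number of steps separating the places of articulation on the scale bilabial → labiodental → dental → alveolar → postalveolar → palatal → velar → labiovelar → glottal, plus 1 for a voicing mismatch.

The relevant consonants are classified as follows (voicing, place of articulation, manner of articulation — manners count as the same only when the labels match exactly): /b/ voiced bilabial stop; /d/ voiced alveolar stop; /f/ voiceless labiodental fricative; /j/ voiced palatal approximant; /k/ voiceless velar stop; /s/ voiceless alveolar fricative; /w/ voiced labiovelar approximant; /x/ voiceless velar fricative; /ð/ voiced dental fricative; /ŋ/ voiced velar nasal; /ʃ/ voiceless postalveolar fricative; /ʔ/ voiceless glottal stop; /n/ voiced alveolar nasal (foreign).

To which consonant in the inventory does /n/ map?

ŋ

/ŋ/ is closest: same manner (nasal), place distance 3 (alveolar→velar), same voicing; total 3. Next closest is /d/ at distance 4.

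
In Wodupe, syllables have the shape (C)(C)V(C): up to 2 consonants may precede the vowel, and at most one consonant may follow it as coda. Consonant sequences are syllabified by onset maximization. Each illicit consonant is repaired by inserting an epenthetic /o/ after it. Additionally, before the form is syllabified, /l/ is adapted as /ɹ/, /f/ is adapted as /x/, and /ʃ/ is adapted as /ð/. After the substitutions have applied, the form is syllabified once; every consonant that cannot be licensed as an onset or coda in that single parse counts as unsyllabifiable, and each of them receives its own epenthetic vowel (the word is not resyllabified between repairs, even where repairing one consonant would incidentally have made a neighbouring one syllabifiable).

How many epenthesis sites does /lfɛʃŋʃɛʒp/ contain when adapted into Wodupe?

After substitution the input is /ɹxɛðŋðɛʒp/.
The unsyllabifiable consonants are /p/; each receives one epenthetic vowel.

1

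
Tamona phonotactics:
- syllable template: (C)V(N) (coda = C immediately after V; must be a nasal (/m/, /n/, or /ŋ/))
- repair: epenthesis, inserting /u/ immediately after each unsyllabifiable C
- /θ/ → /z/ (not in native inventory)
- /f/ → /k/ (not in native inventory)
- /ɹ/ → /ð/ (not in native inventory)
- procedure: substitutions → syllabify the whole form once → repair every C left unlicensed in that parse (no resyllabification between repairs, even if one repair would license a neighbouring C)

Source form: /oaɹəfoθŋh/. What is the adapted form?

Substitution: /ɹ/ → /ð/, /f/ → /k/, /θ/ → /z/, giving /oaðəkozŋh/.
The consonants /z/, /ŋ/, /h/ cannot be parsed into a legal (C)V(N) syllable (only a nasal (/m/, /n/, or /ŋ/) is licensed in coda position; onsets are limited to one consonant).
Each unlicensed consonant becomes the onset of a new syllable: /z/ → /zu/, /ŋ/ → /ŋu/, /h/ → /hu/.

oaðəkozuŋuhu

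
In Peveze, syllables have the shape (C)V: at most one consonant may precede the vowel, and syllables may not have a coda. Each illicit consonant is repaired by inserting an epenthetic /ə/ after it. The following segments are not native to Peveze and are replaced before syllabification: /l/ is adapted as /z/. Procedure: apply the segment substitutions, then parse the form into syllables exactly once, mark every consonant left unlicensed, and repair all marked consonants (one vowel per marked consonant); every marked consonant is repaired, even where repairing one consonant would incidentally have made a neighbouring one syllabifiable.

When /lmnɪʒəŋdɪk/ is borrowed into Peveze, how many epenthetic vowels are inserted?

4

After substitution the input is /zmnɪʒəŋdɪk/.
The unsyllabifiable consonants are /z/, /m/, /ŋ/, /k/; each receives one epenthetic vowel.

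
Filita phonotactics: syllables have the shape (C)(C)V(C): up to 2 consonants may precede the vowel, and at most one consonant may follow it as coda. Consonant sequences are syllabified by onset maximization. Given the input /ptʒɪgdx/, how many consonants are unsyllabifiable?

3

The consonants /p/, /d/, /x/ cannot be parsed into a legal (C)(C)V(C) syllable (at most one coda consonant is licensed; onsets may contain at most 2 consonants).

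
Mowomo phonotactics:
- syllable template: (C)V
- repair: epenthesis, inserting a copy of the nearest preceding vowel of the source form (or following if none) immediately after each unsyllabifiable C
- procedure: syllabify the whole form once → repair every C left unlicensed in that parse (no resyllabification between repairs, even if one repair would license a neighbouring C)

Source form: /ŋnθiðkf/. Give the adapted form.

Syllabifying with onset maximization leaves /ŋ/, /n/, /ð/, /k/, /f/ stranded (no codas are permitted; onsets are limited to one consonant).
Epenthesis after each stranded consonant: /ŋ/ → /ŋi/, /n/ → /ni/, /ð/ → /ði/, /k/ → /ki/, /f/ → /fi/.

ŋiniθiðikifi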